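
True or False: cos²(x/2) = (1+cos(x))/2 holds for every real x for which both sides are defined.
Claim: cos²(x/2) = (1+cos(x))/2.
Reasoning: Use cos(2θ) = 2cos²θ - 1 with θ = x/2: cos(x) = 2cos²(x/2) - 1. Solving for cos²(x/2) gives (1 + cos(x))/2.
So the two sides agree for every real x for which both sides are defined.

Conclusion: True.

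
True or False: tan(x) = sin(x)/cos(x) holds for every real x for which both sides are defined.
Claim: tan(x) = sin(x)/cos(x).
Reasoning: For an angle x whose terminal point on the unit circle is (cos x, sin x), tan(x) is defined as the ratio (second coordinate)/(first coordinate) = sin(x)/cos(x), wherever cos(x) ≠ 0.
So the two sides agree for every real x for which both sides are defined.

Conclusion: True.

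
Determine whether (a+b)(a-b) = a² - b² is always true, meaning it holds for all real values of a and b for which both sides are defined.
Yes, this is an identity.

Claim: (a+b)(a-b) = a² - b².
Reasoning: Expand: (a+b)(a-b) = a² - ab + ba - b² = a² - b² (the cross terms cancel).
So the two sides agree for all real values of a and b for which both sides are defined.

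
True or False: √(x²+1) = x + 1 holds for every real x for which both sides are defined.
False.

Claim: √(x²+1) = x + 1.
Test a specific point where both sides are defined: x = 5.
LHS = √(x²+1) ≈ 5.0990
RHS = x + 1 ≈ 6.0000
Since 5.0990 ≠ 6.0000, the equation fails at this point, so it cannot hold for every real x for which both sides are defined.
(x+1)² = x² + 2x + 1 ≠ x² + 1 unless x = 0.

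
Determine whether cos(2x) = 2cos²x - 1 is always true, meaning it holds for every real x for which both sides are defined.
Claim: cos(2x) = 2cos²x - 1.
Reasoning: cos(2x) = cos²x - sin²x. Replace sin²x by 1 - cos²x: cos²x - (1 - cos²x) = 2cos²x - 1.
So the two sides agree for every real x for which both sides are defined.

Conclusion: Yes, this is an identity.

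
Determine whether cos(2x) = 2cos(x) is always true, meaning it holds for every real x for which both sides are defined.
No, this is NOT an identity.

Claim: cos(2x) = 2cos(x).
Test a specific point where both sides are defined: x = -π/4.
LHS = cos(2x) ≈ 0.0000
RHS = 2cos(x) ≈ 1.4142
Since 0.0000 ≠ 1.4142, the equation fails at this point, so it cannot hold for every real x for which both sides are defined.
The correct double-angle formula is cos(2x) = cos²x - sin²x.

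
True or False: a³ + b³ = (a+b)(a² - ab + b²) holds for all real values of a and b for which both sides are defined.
Claim: a³ + b³ = (a+b)(a² - ab + b²).
Reasoning: Expand the right side: (a+b)(a² - ab + b²) = a³ - a²b + ab² + a²b - ab² + b³ = a³ + b³ (the middle terms cancel in pairs).
So the two sides agree for all real values of a and b for which both sides are defined.

Conclusion: True.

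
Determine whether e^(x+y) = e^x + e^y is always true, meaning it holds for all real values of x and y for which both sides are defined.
Claim: e^(x+y) = e^x + e^y.
Test a specific point where both sides are defined: x = 4, y = 3.
LHS = e^(x+y) ≈ 1096.6332
RHS = e^x + e^y ≈ 74.6837
Since 1096.6332 ≠ 74.6837, the equation fails at this point, so it cannot hold for all real values of x and y for which both sides are defined.
The correct rule is e^(x+y) = e^x · e^y (a product, not a sum).

Conclusion: No, this is NOT an identity.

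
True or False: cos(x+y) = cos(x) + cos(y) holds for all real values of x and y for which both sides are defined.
False.

Claim: cos(x+y) = cos(x) + cos(y).
Test a specific point where both sides are defined: x = π/3, y = 2π/3.
LHS = cos(x+y) ≈ -1.0000
RHS = cos(x) + cos(y) ≈ 0.0000
Since -1.0000 ≠ 0.0000, the equation fails at this point, so it cannot hold for all real values of x and y for which both sides are defined.
The correct expansion is cos(x+y) = cos(x)cos(y) - sin(x)sin(y); cosine is not additive.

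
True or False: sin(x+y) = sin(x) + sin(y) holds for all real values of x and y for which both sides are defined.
False.

Claim: sin(x+y) = sin(x) + sin(y).
Test a specific point where both sides are defined: x = π/6, y = 2π/3.
LHS = sin(x+y) ≈ 0.5000
RHS = sin(x) + sin(y) ≈ 1.3660
Since 0.5000 ≠ 1.3660, the equation fails at this point, so it cannot hold for all real values of x and y for which both sides are defined.
The correct expansion is sin(x+y) = sin(x)cos(y) + cos(x)sin(y); sine is not additive.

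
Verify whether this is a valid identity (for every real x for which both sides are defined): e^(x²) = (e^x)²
No, this is NOT an identity.

Claim: e^(x²) = (e^x)².
Test a specific point where both sides are defined: x = 3.
LHS = e^(x²) ≈ 8103.0839
RHS = (e^x)² ≈ 403.4288
Since 8103.0839 ≠ 403.4288, the equation fails at this point, so it cannot hold for every real x for which both sides are defined.
(e^x)² = e^(2x), and 2x ≠ x² in general.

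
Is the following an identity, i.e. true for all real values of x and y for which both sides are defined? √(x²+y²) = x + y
Claim: √(x²+y²) = x + y.
Test a specific point where both sides are defined: x = 1/2, y = 1/2.
LHS = √(x²+y²) ≈ 0.7071
RHS = x + y ≈ 1.0000
Since 0.7071 ≠ 1.0000, the equation fails at this point, so it cannot hold for all real values of x and y for which both sides are defined.
(x+y)² = x² + 2xy + y², not x² + y², so the square root does not split this way.

Conclusion: No, this is NOT an identity.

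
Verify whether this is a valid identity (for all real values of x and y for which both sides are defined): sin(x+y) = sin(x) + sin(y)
Claim: sin(x+y) = sin(x) + sin(y).
Test a specific point where both sides are defined: x = 3π/4, y = -π/6.
LHS = sin(x+y) ≈ 0.9659
RHS = sin(x) + sin(y) ≈ 0.2071
Since 0.9659 ≠ 0.2071, the equation fails at this point, so it cannot hold for all real values of x and y for which both sides are defined.
The correct expansion is sin(x+y) = sin(x)cos(y) + cos(x)sin(y); sine is not additive.

Conclusion: No, this is NOT an identity.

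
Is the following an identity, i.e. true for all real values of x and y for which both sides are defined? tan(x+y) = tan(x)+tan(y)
No, this is NOT an identity.

Claim: tan(x+y) = tan(x)+tan(y).
Test a specific point where both sides are defined: x = -π/4, y = π/6.
LHS = tan(x+y) ≈ -0.2679
RHS = tan(x)+tan(y) ≈ -0.4226
Since -0.2679 ≠ -0.4226, the equation fails at this point, so it cannot hold for all real values of x and y for which both sides are defined.
The correct formula is tan(x+y) = (tan(x) + tan(y))/(1 - tan(x)tan(y)).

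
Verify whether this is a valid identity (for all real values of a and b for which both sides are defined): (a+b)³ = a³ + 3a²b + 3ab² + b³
Yes, this is an identity.

Claim: (a+b)³ = a³ + 3a²b + 3ab² + b³.
Reasoning: (a+b)³ = (a+b)(a+b)² = (a+b)(a² + 2ab + b²) = a³ + 2a²b + ab² + a²b + 2ab² + b³ = a³ + 3a²b + 3ab² + b³.
So the two sides agree for all real values of a and b for which both sides are defined.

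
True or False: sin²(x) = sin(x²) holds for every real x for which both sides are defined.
Claim: sin²(x) = sin(x²).
Test a specific point where both sides are defined: x = -π/6.
LHS = sin²(x) ≈ 0.2500
RHS = sin(x²) ≈ 0.2707
Since 0.2500 ≠ 0.2707, the equation fails at this point, so it cannot hold for every real x for which both sides are defined.
sin²(x) means (sin x)², squaring the output; sin(x²) squares the input. These are different functions.

Conclusion: False.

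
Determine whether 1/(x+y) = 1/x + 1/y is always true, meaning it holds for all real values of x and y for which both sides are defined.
No, this is NOT an identity.

Claim: 1/(x+y) = 1/x + 1/y.
Test a specific point where both sides are defined: x = -2, y = 3/2.
LHS = 1/(x+y) ≈ -2.0000
RHS = 1/x + 1/y ≈ 0.1667
Since -2.0000 ≠ 0.1667, the equation fails at this point, so it cannot hold for all real values of x and y for which both sides are defined.
1/x + 1/y = (x+y)/(xy), which is not 1/(x+y).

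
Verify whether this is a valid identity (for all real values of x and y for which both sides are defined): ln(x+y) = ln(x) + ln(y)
No, this is NOT an identity.

Claim: ln(x+y) = ln(x) + ln(y).
Test a specific point where both sides are defined: x = 2, y = 1/2.
LHS = ln(x+y) ≈ 0.9163
RHS = ln(x) + ln(y) ≈ 0.0000
Since 0.9163 ≠ 0.0000, the equation fails at this point, so it cannot hold for all real values of x and y for which both sides are defined.
ln(x) + ln(y) = ln(xy), not ln(x+y).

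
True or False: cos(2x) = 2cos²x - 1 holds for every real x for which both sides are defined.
Claim: cos(2x) = 2cos²x - 1.
Reasoning: cos(2x) = cos²x - sin²x. Replace sin²x by 1 - cos²x: cos²x - (1 - cos²x) = 2cos²x - 1.
So the two sides agree for every real x for which both sides are defined.

Conclusion: True.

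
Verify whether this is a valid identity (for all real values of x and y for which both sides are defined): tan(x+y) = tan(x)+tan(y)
Claim: tan(x+y) = tan(x)+tan(y).
Test a specific point where both sides are defined: x = 2π/3, y = 3π/4.
LHS = tan(x+y) ≈ 3.7321
RHS = tan(x)+tan(y) ≈ -2.7321
Since 3.7321 ≠ -2.7321, the equation fails at this point, so it cannot hold for all real values of x and y for which both sides are defined.
The correct formula is tan(x+y) = (tan(x) + tan(y))/(1 - tan(x)tan(y)).

Conclusion: No, this is NOT an identity.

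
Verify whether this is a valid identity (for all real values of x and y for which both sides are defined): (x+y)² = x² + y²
No, this is NOT an identity.

Claim: (x+y)² = x² + y².
Test a specific point where both sides are defined: x = 2, y = 3.
LHS = (x+y)² ≈ 25.0000
RHS = x² + y² ≈ 13.0000
Since 25.0000 ≠ 13.0000, the equation fails at this point, so it cannot hold for all real values of x and y for which both sides are defined.
The correct expansion is (x+y)² = x² + 2xy + y²; the cross term 2xy is missing.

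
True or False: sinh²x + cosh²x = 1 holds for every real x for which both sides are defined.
False.

Claim: sinh²x + cosh²x = 1.
Test a specific point where both sides are defined: x = 3.
LHS = sinh²x + cosh²x ≈ 201.7156
RHS = 1 ≈ 1.0000
Since 201.7156 ≠ 1.0000, the equation fails at this point, so it cannot hold for every real x for which both sides are defined.
The correct hyperbolic identity is cosh²x - sinh²x = 1 (a difference); the sum sinh²x + cosh²x equals cosh(2x).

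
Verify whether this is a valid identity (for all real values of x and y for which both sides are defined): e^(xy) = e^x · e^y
No, this is NOT an identity.

Claim: e^(xy) = e^x · e^y.
Test a specific point where both sides are defined: x = 3/2, y = 2.
LHS = e^(xy) ≈ 20.0855
RHS = e^x · e^y ≈ 33.1155
Since 20.0855 ≠ 33.1155, the equation fails at this point, so it cannot hold for all real values of x and y for which both sides are defined.
e^x · e^y = e^(x+y), not e^(xy).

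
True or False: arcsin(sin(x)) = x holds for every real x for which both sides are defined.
Claim: arcsin(sin(x)) = x.
Test a specific point where both sides are defined: x = 3π/4.
LHS = arcsin(sin(x)) ≈ 0.7854
RHS = x ≈ 2.3562
Since 0.7854 ≠ 2.3562, the equation fails at this point, so it cannot hold for every real x for which both sides are defined.
arcsin only returns values in [-π/2, π/2], so arcsin(sin(x)) = x holds only for x in that interval, not for all real x.

Conclusion: False.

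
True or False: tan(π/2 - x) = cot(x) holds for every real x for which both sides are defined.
True.

Claim: tan(π/2 - x) = cot(x).
Reasoning: tan(π/2 - x) = sin(π/2 - x)/cos(π/2 - x) = cos(x)/sin(x) = cot(x), using the cofunction identities sin(π/2 - x) = cos(x) and cos(π/2 - x) = sin(x).
So the two sides agree for every real x for which both sides are defined.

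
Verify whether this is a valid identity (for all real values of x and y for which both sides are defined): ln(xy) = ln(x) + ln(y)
Claim: ln(xy) = ln(x) + ln(y).
Reasoning: Both sides are simultaneously defined only when x, y > 0. Write x = e^p, y = e^q (p = ln x, q = ln y). Then xy = e^p · e^q = e^(p+q), so ln(xy) = p + q = ln(x) + ln(y).
So the two sides agree for all real values of x and y for which both sides are defined.

Conclusion: Yes, this is an identity.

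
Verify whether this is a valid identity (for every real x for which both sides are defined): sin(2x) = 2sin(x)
No, this is NOT an identity.

Claim: sin(2x) = 2sin(x).
Test a specific point where both sides are defined: x = π/2.
LHS = sin(2x) ≈ 0.0000
RHS = 2sin(x) ≈ 2.0000
Since 0.0000 ≠ 2.0000, the equation fails at this point, so it cannot hold for every real x for which both sides are defined.
The correct double-angle formula is sin(2x) = 2sin(x)cos(x).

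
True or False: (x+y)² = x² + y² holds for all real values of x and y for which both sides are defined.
Claim: (x+y)² = x² + y².
Test a specific point where both sides are defined: x = 1/2, y = 3/2.
LHS = (x+y)² ≈ 4.0000
RHS = x² + y² ≈ 2.5000
Since 4.0000 ≠ 2.5000, the equation fails at this point, so it cannot hold for all real values of x and y for which both sides are defined.
The correct expansion is (x+y)² = x² + 2xy + y²; the cross term 2xy is missing.

Conclusion: False.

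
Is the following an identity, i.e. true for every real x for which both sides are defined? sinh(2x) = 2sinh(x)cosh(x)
Claim: sinh(2x) = 2sinh(x)cosh(x).
Reasoning: 2sinh(x)cosh(x) = 2 · (e^x - e^-x)/2 · (e^x + e^-x)/2 = (e^(2x) - e^(-2x))/2 = sinh(2x).
So the two sides agree for every real x for which both sides are defined.

Conclusion: Yes, this is an identity.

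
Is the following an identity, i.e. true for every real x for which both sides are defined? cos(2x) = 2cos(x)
No, this is NOT an identity.

Claim: cos(2x) = 2cos(x).
Test a specific point where both sides are defined: x = -π/6.
LHS = cos(2x) ≈ 0.5000
RHS = 2cos(x) ≈ 1.7321
Since 0.5000 ≠ 1.7321, the equation fails at this point, so it cannot hold for every real x for which both sides are defined.
The correct double-angle formula is cos(2x) = cos²x - sin²x.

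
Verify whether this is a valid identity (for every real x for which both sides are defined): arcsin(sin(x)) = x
No, this is NOT an identity.

Claim: arcsin(sin(x)) = x.
Test a specific point where both sides are defined: x = 2π/3.
LHS = arcsin(sin(x)) ≈ 1.0472
RHS = x ≈ 2.0944
Since 1.0472 ≠ 2.0944, the equation fails at this point, so it cannot hold for every real x for which both sides are defined.
arcsin only returns values in [-π/2, π/2], so arcsin(sin(x)) = x holds only for x in that interval, not for all real x.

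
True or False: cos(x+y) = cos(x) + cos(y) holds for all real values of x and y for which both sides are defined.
False.

Claim: cos(x+y) = cos(x) + cos(y).
Test a specific point where both sides are defined: x = -π/4, y = π/6.
LHS = cos(x+y) ≈ 0.9659
RHS = cos(x) + cos(y) ≈ 1.5731
Since 0.9659 ≠ 1.5731, the equation fails at this point, so it cannot hold for all real values of x and y for which both sides are defined.
The correct expansion is cos(x+y) = cos(x)cos(y) - sin(x)sin(y); cosine is not additive.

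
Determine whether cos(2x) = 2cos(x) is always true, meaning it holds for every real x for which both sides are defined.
Claim: cos(2x) = 2cos(x).
Test a specific point where both sides are defined: x = -π/2.
LHS = cos(2x) ≈ -1.0000
RHS = 2cos(x) ≈ 0.0000
Since -1.0000 ≠ 0.0000, the equation fails at this point, so it cannot hold for every real x for which both sides are defined.
The correct double-angle formula is cos(2x) = cos²x - sin²x.

Conclusion: No, this is NOT an identity.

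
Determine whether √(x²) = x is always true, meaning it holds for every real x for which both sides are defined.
Claim: √(x²) = x.
Test a specific point where both sides are defined: x = -1.
LHS = √(x²) ≈ 1.0000
RHS = x ≈ -1.0000
Since 1.0000 ≠ -1.0000, the equation fails at this point, so it cannot hold for every real x for which both sides are defined.
√(x²) = |x|, which differs from x whenever x < 0 (both sides are defined for every real x).

Conclusion: No, this is NOT an identity.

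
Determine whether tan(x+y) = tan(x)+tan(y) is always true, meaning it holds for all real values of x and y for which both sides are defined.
Claim: tan(x+y) = tan(x)+tan(y).
Test a specific point where both sides are defined: x = -π/6, y = π/4.
LHS = tan(x+y) ≈ 0.2679
RHS = tan(x)+tan(y) ≈ 0.4226
Since 0.2679 ≠ 0.4226, the equation fails at this point, so it cannot hold for all real values of x and y for which both sides are defined.
The correct formula is tan(x+y) = (tan(x) + tan(y))/(1 - tan(x)tan(y)).

Conclusion: No, this is NOT an identity.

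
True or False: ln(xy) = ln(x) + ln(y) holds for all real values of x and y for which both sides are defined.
Claim: ln(xy) = ln(x) + ln(y).
Reasoning: Both sides are simultaneously defined only when x, y > 0. Write x = e^p, y = e^q (p = ln x, q = ln y). Then xy = e^p · e^q = e^(p+q), so ln(xy) = p + q = ln(x) + ln(y).
So the two sides agree for all real values of x and y for which both sides are defined.

Conclusion: True.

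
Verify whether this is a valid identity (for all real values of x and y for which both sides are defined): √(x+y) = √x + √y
Claim: √(x+y) = √x + √y.
Test a specific point where both sides are defined: x = 1/2, y = 3.
LHS = √(x+y) ≈ 1.8708
RHS = √x + √y ≈ 2.4392
Since 1.8708 ≠ 2.4392, the equation fails at this point, so it cannot hold for all real values of x and y for which both sides are defined.
Squaring the right side gives x + 2√(xy) + y, not x + y.

Conclusion: No, this is NOT an identity.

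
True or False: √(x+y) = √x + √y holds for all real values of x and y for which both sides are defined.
Claim: √(x+y) = √x + √y.
Test a specific point where both sides are defined: x = 2, y = 1.
LHS = √(x+y) ≈ 1.7321
RHS = √x + √y ≈ 2.4142
Since 1.7321 ≠ 2.4142, the equation fails at this point, so it cannot hold for all real values of x and y for which both sides are defined.
Squaring the right side gives x + 2√(xy) + y, not x + y.

Conclusion: False.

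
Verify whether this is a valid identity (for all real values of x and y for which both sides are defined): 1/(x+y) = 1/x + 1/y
Claim: 1/(x+y) = 1/x + 1/y.
Test a specific point where both sides are defined: x = -1, y = -1.
LHS = 1/(x+y) ≈ -0.5000
RHS = 1/x + 1/y ≈ -2.0000
Since -0.5000 ≠ -2.0000, the equation fails at this point, so it cannot hold for all real values of x and y for which both sides are defined.
1/x + 1/y = (x+y)/(xy), which is not 1/(x+y).

Conclusion: No, this is NOT an identity.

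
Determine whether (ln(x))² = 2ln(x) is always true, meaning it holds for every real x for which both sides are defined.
No, this is NOT an identity.

Claim: (ln(x))² = 2ln(x).
Test a specific point where both sides are defined: x = 3.
LHS = (ln(x))² ≈ 1.2069
RHS = 2ln(x) ≈ 2.1972
Since 1.2069 ≠ 2.1972, the equation fails at this point, so it cannot hold for every real x for which both sides are defined.
2ln(x) equals ln(x²), which is not the same as (ln x)².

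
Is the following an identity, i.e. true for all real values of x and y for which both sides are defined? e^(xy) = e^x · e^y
Claim: e^(xy) = e^x · e^y.
Test a specific point where both sides are defined: x = -3, y = -1.
LHS = e^(xy) ≈ 20.0855
RHS = e^x · e^y ≈ 0.0183
Since 20.0855 ≠ 0.0183, the equation fails at this point, so it cannot hold for all real values of x and y for which both sides are defined.
e^x · e^y = e^(x+y), not e^(xy).

Conclusion: No, this is NOT an identity.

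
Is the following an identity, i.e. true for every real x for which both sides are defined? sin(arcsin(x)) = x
Yes, this is an identity.

Claim: sin(arcsin(x)) = x.
Reasoning: For -1 ≤ x ≤ 1 (where arcsin is defined), arcsin(x) is by definition an angle whose sine equals x. Taking the sine of that angle returns x. (Note the other order, arcsin(sin x) = x, is NOT an identity.)
So the two sides agree for every real x for which both sides are defined.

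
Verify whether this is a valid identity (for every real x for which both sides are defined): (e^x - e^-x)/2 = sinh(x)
Yes, this is an identity.

Claim: (e^x - e^-x)/2 = sinh(x).
Reasoning: This is exactly the definition of the hyperbolic sine: sinh(x) := (e^x - e^-x)/2.
So the two sides agree for every real x for which both sides are defined.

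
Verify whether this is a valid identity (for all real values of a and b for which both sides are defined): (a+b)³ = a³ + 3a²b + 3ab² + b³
Claim: (a+b)³ = a³ + 3a²b + 3ab² + b³.
Reasoning: (a+b)³ = (a+b)(a+b)² = (a+b)(a² + 2ab + b²) = a³ + 2a²b + ab² + a²b + 2ab² + b³ = a³ + 3a²b + 3ab² + b³.
So the two sides agree for all real values of a and b for which both sides are defined.

Conclusion: Yes, this is an identity.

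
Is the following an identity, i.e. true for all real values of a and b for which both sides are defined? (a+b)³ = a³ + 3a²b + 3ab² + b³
Yes, this is an identity.

Claim: (a+b)³ = a³ + 3a²b + 3ab² + b³.
Reasoning: (a+b)³ = (a+b)(a+b)² = (a+b)(a² + 2ab + b²) = a³ + 2a²b + ab² + a²b + 2ab² + b³ = a³ + 3a²b + 3ab² + b³.
So the two sides agree for all real values of a and b for which both sides are defined.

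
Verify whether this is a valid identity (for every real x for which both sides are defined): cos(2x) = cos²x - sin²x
Yes, this is an identity.

Claim: cos(2x) = cos²x - sin²x.
Reasoning: Put y = x in the addition formula cos(x+y) = cos(x)cos(y) - sin(x)sin(y): cos(2x) = cos²x - sin²x.
So the two sides agree for every real x for which both sides are defined.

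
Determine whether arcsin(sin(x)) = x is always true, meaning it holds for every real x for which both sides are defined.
Claim: arcsin(sin(x)) = x.
Test a specific point where both sides are defined: x = π.
LHS = arcsin(sin(x)) ≈ 0.0000
RHS = x ≈ 3.1416
Since 0.0000 ≠ 3.1416, the equation fails at this point, so it cannot hold for every real x for which both sides are defined.
arcsin only returns values in [-π/2, π/2], so arcsin(sin(x)) = x holds only for x in that interval, not for all real x.

Conclusion: No, this is NOT an identity.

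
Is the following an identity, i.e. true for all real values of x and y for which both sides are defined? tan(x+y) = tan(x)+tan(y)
Claim: tan(x+y) = tan(x)+tan(y).
Test a specific point where both sides are defined: x = -π/6, y = -π/4.
LHS = tan(x+y) ≈ -3.7321
RHS = tan(x)+tan(y) ≈ -1.5774
Since -3.7321 ≠ -1.5774, the equation fails at this point, so it cannot hold for all real values of x and y for which both sides are defined.
The correct formula is tan(x+y) = (tan(x) + tan(y))/(1 - tan(x)tan(y)).

Conclusion: No, this is NOT an identity.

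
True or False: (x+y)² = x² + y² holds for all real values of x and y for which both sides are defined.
Claim: (x+y)² = x² + y².
Test a specific point where both sides are defined: x = 3, y = -2.
LHS = (x+y)² ≈ 1.0000
RHS = x² + y² ≈ 13.0000
Since 1.0000 ≠ 13.0000, the equation fails at this point, so it cannot hold for all real values of x and y for which both sides are defined.
The correct expansion is (x+y)² = x² + 2xy + y²; the cross term 2xy is missing.

Conclusion: False.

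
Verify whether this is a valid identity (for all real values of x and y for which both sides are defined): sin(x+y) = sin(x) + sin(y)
Claim: sin(x+y) = sin(x) + sin(y).
Test a specific point where both sides are defined: x = π/3, y = π/3.
LHS = sin(x+y) ≈ 0.8660
RHS = sin(x) + sin(y) ≈ 1.7321
Since 0.8660 ≠ 1.7321, the equation fails at this point, so it cannot hold for all real values of x and y for which both sides are defined.
The correct expansion is sin(x+y) = sin(x)cos(y) + cos(x)sin(y); sine is not additive.

Conclusion: No, this is NOT an identity.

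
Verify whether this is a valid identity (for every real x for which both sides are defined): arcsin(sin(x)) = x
No, this is NOT an identity.

Claim: arcsin(sin(x)) = x.
Test a specific point where both sides are defined: x = 2π/3.
LHS = arcsin(sin(x)) ≈ 1.0472
RHS = x ≈ 2.0944
Since 1.0472 ≠ 2.0944, the equation fails at this point, so it cannot hold for every real x for which both sides are defined.
arcsin only returns values in [-π/2, π/2], so arcsin(sin(x)) = x holds only for x in that interval, not for all real x.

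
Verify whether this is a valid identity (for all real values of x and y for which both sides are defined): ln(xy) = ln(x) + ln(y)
Yes, this is an identity.

Claim: ln(xy) = ln(x) + ln(y).
Reasoning: Both sides are simultaneously defined only when x, y > 0. Write x = e^p, y = e^q (p = ln x, q = ln y). Then xy = e^p · e^q = e^(p+q), so ln(xy) = p + q = ln(x) + ln(y).
So the two sides agree for all real values of x and y for which both sides are defined.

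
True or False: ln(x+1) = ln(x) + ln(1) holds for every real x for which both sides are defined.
Claim: ln(x+1) = ln(x) + ln(1).
Test a specific point where both sides are defined: x = 4.
LHS = ln(x+1) ≈ 1.6094
RHS = ln(x) + ln(1) ≈ 1.3863
Since 1.6094 ≠ 1.3863, the equation fails at this point, so it cannot hold for every real x for which both sides are defined.
ln(1) = 0, so the right side is just ln(x), which differs from ln(x+1).

Conclusion: False.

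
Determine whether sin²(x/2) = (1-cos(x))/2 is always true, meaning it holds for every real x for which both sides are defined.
Claim: sin²(x/2) = (1-cos(x))/2.
Reasoning: Use cos(2θ) = 1 - 2sin²θ with θ = x/2: cos(x) = 1 - 2sin²(x/2). Solving for sin²(x/2) gives (1 - cos(x))/2.
So the two sides agree for every real x for which both sides are defined.

Conclusion: Yes, this is an identity.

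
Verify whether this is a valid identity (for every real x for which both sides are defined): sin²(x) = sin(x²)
No, this is NOT an identity.

Claim: sin²(x) = sin(x²).
Test a specific point where both sides are defined: x = π/6.
LHS = sin²(x) ≈ 0.2500
RHS = sin(x²) ≈ 0.2707
Since 0.2500 ≠ 0.2707, the equation fails at this point, so it cannot hold for every real x for which both sides are defined.
sin²(x) means (sin x)², squaring the output; sin(x²) squares the input. These are different functions.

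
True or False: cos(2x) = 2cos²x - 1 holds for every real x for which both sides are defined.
True.

Claim: cos(2x) = 2cos²x - 1.
Reasoning: cos(2x) = cos²x - sin²x. Replace sin²x by 1 - cos²x: cos²x - (1 - cos²x) = 2cos²x - 1.
So the two sides agree for every real x for which both sides are defined.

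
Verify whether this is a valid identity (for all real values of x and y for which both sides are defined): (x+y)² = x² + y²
Claim: (x+y)² = x² + y².
Test a specific point where both sides are defined: x = 4, y = 1.
LHS = (x+y)² ≈ 25.0000
RHS = x² + y² ≈ 17.0000
Since 25.0000 ≠ 17.0000, the equation fails at this point, so it cannot hold for all real values of x and y for which both sides are defined.
The correct expansion is (x+y)² = x² + 2xy + y²; the cross term 2xy is missing.

Conclusion: No, this is NOT an identity.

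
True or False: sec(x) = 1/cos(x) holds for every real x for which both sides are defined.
True.

Claim: sec(x) = 1/cos(x).
Reasoning: sec(x) is by definition the reciprocal of cos(x), wherever cos(x) ≠ 0.
So the two sides agree for every real x for which both sides are defined.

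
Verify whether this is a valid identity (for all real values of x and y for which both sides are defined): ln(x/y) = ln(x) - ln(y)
Claim: ln(x/y) = ln(x) - ln(y).
Reasoning: Both sides are simultaneously defined only when x, y > 0. Write x = e^p, y = e^q. Then x/y = e^(p-q), so ln(x/y) = p - q = ln(x) - ln(y).
So the two sides agree for all real values of x and y for which both sides are defined.

Conclusion: Yes, this is an identity.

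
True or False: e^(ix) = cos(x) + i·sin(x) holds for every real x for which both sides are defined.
True.

Claim: e^(ix) = cos(x) + i·sin(x).
Reasoning: Euler's formula. Expand e^(ix) = Σ (ix)^k / k!. Since i² = -1, the even-k terms are Σ (-1)^m x^(2m)/(2m)! = cos(x) and the odd-k terms are i · Σ (-1)^m x^(2m+1)/(2m+1)! = i·sin(x).
So the two sides agree for every real x for which both sides are defined.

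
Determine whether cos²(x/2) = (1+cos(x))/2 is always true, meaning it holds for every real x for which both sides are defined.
Yes, this is an identity.

Claim: cos²(x/2) = (1+cos(x))/2.
Reasoning: Use cos(2θ) = 2cos²θ - 1 with θ = x/2: cos(x) = 2cos²(x/2) - 1. Solving for cos²(x/2) gives (1 + cos(x))/2.
So the two sides agree for every real x for which both sides are defined.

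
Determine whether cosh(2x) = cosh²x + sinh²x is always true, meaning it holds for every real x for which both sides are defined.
Claim: cosh(2x) = cosh²x + sinh²x.
Reasoning: cosh²x = (e^(2x) + 2 + e^(-2x))/4 and sinh²x = (e^(2x) - 2 + e^(-2x))/4. Adding gives (2e^(2x) + 2e^(-2x))/4 = (e^(2x) + e^(-2x))/2 = cosh(2x).
So the two sides agree for every real x for which both sides are defined.

Conclusion: Yes, this is an identity.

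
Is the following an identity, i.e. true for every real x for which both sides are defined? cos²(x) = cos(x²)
Claim: cos²(x) = cos(x²).
Test a specific point where both sides are defined: x = π.
LHS = cos²(x) ≈ 1.0000
RHS = cos(x²) ≈ -0.9027
Since 1.0000 ≠ -0.9027, the equation fails at this point, so it cannot hold for every real x for which both sides are defined.
cos²(x) means (cos x)², squaring the output; cos(x²) squares the input. These are different functions.

Conclusion: No, this is NOT an identity.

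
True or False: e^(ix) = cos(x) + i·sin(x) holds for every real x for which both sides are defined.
True.

Claim: e^(ix) = cos(x) + i·sin(x).
Reasoning: Euler's formula. Expand e^(ix) = Σ (ix)^k / k!. Since i² = -1, the even-k terms are Σ (-1)^m x^(2m)/(2m)! = cos(x) and the odd-k terms are i · Σ (-1)^m x^(2m+1)/(2m+1)! = i·sin(x).
So the two sides agree for every real x for which both sides are defined.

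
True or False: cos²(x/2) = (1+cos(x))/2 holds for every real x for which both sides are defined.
True.

Claim: cos²(x/2) = (1+cos(x))/2.
Reasoning: Use cos(2θ) = 2cos²θ - 1 with θ = x/2: cos(x) = 2cos²(x/2) - 1. Solving for cos²(x/2) gives (1 + cos(x))/2.
So the two sides agree for every real x for which both sides are defined.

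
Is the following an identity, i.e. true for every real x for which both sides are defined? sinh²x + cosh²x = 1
Claim: sinh²x + cosh²x = 1.
Test a specific point where both sides are defined: x = 3/2.
LHS = sinh²x + cosh²x ≈ 10.0677
RHS = 1 ≈ 1.0000
Since 10.0677 ≠ 1.0000, the equation fails at this point, so it cannot hold for every real x for which both sides are defined.
The correct hyperbolic identity is cosh²x - sinh²x = 1 (a difference); the sum sinh²x + cosh²x equals cosh(2x).

Conclusion: No, this is NOT an identity.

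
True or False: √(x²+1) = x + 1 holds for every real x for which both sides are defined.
False.

Claim: √(x²+1) = x + 1.
Test a specific point where both sides are defined: x = 3.
LHS = √(x²+1) ≈ 3.1623
RHS = x + 1 ≈ 4.0000
Since 3.1623 ≠ 4.0000, the equation fails at this point, so it cannot hold for every real x for which both sides are defined.
(x+1)² = x² + 2x + 1 ≠ x² + 1 unless x = 0.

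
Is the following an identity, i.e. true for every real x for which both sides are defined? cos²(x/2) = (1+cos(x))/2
Yes, this is an identity.

Claim: cos²(x/2) = (1+cos(x))/2.
Reasoning: Use cos(2θ) = 2cos²θ - 1 with θ = x/2: cos(x) = 2cos²(x/2) - 1. Solving for cos²(x/2) gives (1 + cos(x))/2.
So the two sides agree for every real x for which both sides are defined.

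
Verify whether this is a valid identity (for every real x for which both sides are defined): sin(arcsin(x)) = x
Claim: sin(arcsin(x)) = x.
Reasoning: For -1 ≤ x ≤ 1 (where arcsin is defined), arcsin(x) is by definition an angle whose sine equals x. Taking the sine of that angle returns x. (Note the other order, arcsin(sin x) = x, is NOT an identity.)
So the two sides agree for every real x for which both sides are defined.

Conclusion: Yes, this is an identity.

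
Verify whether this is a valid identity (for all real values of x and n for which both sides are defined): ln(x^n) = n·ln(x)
Claim: ln(x^n) = n·ln(x).
Reasoning: The right side requires x > 0. For x > 0, x^n = (e^(ln x))^n = e^(n·ln x), so taking ln of both sides gives ln(x^n) = n·ln(x).
So the two sides agree for all real values of x and n for which both sides are defined.

Conclusion: Yes, this is an identity.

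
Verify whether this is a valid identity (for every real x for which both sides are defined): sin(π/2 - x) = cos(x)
Claim: sin(π/2 - x) = cos(x).
Reasoning: Use sin(u - v) = sin(u)cos(v) - cos(u)sin(v) with u = π/2, v = x: sin(π/2)cos(x) - cos(π/2)sin(x) = 1·cos(x) - 0·sin(x) = cos(x).
So the two sides agree for every real x for which both sides are defined.

Conclusion: Yes, this is an identity.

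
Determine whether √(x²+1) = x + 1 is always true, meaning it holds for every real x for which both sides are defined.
No, this is NOT an identity.

Claim: √(x²+1) = x + 1.
Test a specific point where both sides are defined: x = 4.
LHS = √(x²+1) ≈ 4.1231
RHS = x + 1 ≈ 5.0000
Since 4.1231 ≠ 5.0000, the equation fails at this point, so it cannot hold for every real x for which both sides are defined.
(x+1)² = x² + 2x + 1 ≠ x² + 1 unless x = 0.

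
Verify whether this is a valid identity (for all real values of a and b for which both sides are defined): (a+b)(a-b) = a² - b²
Yes, this is an identity.

Claim: (a+b)(a-b) = a² - b².
Reasoning: Expand: (a+b)(a-b) = a² - ab + ba - b² = a² - b² (the cross terms cancel).
So the two sides agree for all real values of a and b for which both sides are defined.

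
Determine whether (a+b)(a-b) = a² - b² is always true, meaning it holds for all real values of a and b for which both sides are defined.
Yes, this is an identity.

Claim: (a+b)(a-b) = a² - b².
Reasoning: Expand: (a+b)(a-b) = a² - ab + ba - b² = a² - b² (the cross terms cancel).
So the two sides agree for all real values of a and b for which both sides are defined.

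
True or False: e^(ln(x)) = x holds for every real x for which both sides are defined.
True.

Claim: e^(ln(x)) = x.
Reasoning: For x > 0, ln(x) is by definition the exponent p such that e^p = x. Raising e to that exponent therefore returns x: e^(ln x) = x.
So the two sides agree for every real x for which both sides are defined.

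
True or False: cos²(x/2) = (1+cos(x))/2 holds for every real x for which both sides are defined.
True.

Claim: cos²(x/2) = (1+cos(x))/2.
Reasoning: Use cos(2θ) = 2cos²θ - 1 with θ = x/2: cos(x) = 2cos²(x/2) - 1. Solving for cos²(x/2) gives (1 + cos(x))/2.
So the two sides agree for every real x for which both sides are defined.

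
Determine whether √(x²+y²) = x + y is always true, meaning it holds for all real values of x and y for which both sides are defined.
Claim: √(x²+y²) = x + y.
Test a specific point where both sides are defined: x = -2, y = 1.
LHS = √(x²+y²) ≈ 2.2361
RHS = x + y ≈ -1.0000
Since 2.2361 ≠ -1.0000, the equation fails at this point, so it cannot hold for all real values of x and y for which both sides are defined.
(x+y)² = x² + 2xy + y², not x² + y², so the square root does not split this way.

Conclusion: No, this is NOT an identity.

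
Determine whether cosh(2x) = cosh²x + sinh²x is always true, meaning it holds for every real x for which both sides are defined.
Claim: cosh(2x) = cosh²x + sinh²x.
Reasoning: cosh²x = (e^(2x) + 2 + e^(-2x))/4 and sinh²x = (e^(2x) - 2 + e^(-2x))/4. Adding gives (2e^(2x) + 2e^(-2x))/4 = (e^(2x) + e^(-2x))/2 = cosh(2x).
So the two sides agree for every real x for which both sides are defined.

Conclusion: Yes, this is an identity.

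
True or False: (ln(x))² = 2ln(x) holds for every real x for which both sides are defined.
False.

Claim: (ln(x))² = 2ln(x).
Test a specific point where both sides are defined: x = 4.
LHS = (ln(x))² ≈ 1.9218
RHS = 2ln(x) ≈ 2.7726
Since 1.9218 ≠ 2.7726, the equation fails at this point, so it cannot hold for every real x for which both sides are defined.
2ln(x) equals ln(x²), which is not the same as (ln x)².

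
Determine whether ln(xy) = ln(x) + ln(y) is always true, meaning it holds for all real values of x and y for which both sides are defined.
Yes, this is an identity.

Claim: ln(xy) = ln(x) + ln(y).
Reasoning: Both sides are simultaneously defined only when x, y > 0. Write x = e^p, y = e^q (p = ln x, q = ln y). Then xy = e^p · e^q = e^(p+q), so ln(xy) = p + q = ln(x) + ln(y).
So the two sides agree for all real values of x and y for which both sides are defined.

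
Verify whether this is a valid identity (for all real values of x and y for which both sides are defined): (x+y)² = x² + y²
Claim: (x+y)² = x² + y².
Test a specific point where both sides are defined: x = 4, y = 5.
LHS = (x+y)² ≈ 81.0000
RHS = x² + y² ≈ 41.0000
Since 81.0000 ≠ 41.0000, the equation fails at this point, so it cannot hold for all real values of x and y for which both sides are defined.
The correct expansion is (x+y)² = x² + 2xy + y²; the cross term 2xy is missing.

Conclusion: No, this is NOT an identity.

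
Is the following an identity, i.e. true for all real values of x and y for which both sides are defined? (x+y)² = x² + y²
Claim: (x+y)² = x² + y².
Test a specific point where both sides are defined: x = 1, y = 5.
LHS = (x+y)² ≈ 36.0000
RHS = x² + y² ≈ 26.0000
Since 36.0000 ≠ 26.0000, the equation fails at this point, so it cannot hold for all real values of x and y for which both sides are defined.
The correct expansion is (x+y)² = x² + 2xy + y²; the cross term 2xy is missing.

Conclusion: No, this is NOT an identity.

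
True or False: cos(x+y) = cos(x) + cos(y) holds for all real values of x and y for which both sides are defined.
Claim: cos(x+y) = cos(x) + cos(y).
Test a specific point where both sides are defined: x = 2π/3, y = π/2.
LHS = cos(x+y) ≈ -0.8660
RHS = cos(x) + cos(y) ≈ -0.5000
Since -0.8660 ≠ -0.5000, the equation fails at this point, so it cannot hold for all real values of x and y for which both sides are defined.
The correct expansion is cos(x+y) = cos(x)cos(y) - sin(x)sin(y); cosine is not additive.

Conclusion: False.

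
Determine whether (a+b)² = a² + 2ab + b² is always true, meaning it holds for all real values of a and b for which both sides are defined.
Claim: (a+b)² = a² + 2ab + b².
Reasoning: Expand: (a+b)² = (a+b)(a+b) = a·a + a·b + b·a + b·b = a² + 2ab + b².
So the two sides agree for all real values of a and b for which both sides are defined.

Conclusion: Yes, this is an identity.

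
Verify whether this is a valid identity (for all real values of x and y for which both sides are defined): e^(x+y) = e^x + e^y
No, this is NOT an identity.

Claim: e^(x+y) = e^x + e^y.
Test a specific point where both sides are defined: x = 2, y = 1.
LHS = e^(x+y) ≈ 20.0855
RHS = e^x + e^y ≈ 10.1073
Since 20.0855 ≠ 10.1073, the equation fails at this point, so it cannot hold for all real values of x and y for which both sides are defined.
The correct rule is e^(x+y) = e^x · e^y (a product, not a sum).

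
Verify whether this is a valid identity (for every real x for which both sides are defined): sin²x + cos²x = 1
Claim: sin²x + cos²x = 1.
Reasoning: The point (cos x, sin x) lies on the unit circle X² + Y² = 1, so cos²x + sin²x = 1 for every real x.
So the two sides agree for every real x for which both sides are defined.

Conclusion: Yes, this is an identity.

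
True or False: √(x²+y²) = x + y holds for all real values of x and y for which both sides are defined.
Claim: √(x²+y²) = x + y.
Test a specific point where both sides are defined: x = 3, y = 2.
LHS = √(x²+y²) ≈ 3.6056
RHS = x + y ≈ 5.0000
Since 3.6056 ≠ 5.0000, the equation fails at this point, so it cannot hold for all real values of x and y for which both sides are defined.
(x+y)² = x² + 2xy + y², not x² + y², so the square root does not split this way.

Conclusion: False.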